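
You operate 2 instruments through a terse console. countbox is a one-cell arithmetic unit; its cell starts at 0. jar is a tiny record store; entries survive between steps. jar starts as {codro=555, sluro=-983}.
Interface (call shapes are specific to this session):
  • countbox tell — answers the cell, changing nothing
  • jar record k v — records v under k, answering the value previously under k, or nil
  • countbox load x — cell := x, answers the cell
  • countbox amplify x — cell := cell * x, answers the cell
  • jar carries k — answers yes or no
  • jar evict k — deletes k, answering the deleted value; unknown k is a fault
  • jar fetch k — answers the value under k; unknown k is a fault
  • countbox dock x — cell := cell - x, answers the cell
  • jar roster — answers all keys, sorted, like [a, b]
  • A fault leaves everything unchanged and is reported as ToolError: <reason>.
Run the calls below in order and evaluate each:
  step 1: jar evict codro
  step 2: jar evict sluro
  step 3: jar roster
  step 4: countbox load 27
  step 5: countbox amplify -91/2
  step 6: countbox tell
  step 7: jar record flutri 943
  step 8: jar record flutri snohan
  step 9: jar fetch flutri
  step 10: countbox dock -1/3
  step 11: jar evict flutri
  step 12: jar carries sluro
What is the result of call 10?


Answer: -7369/6

Derivation:
Step: jar evict[k: codro]
Result: 555
Step: jar evict[k: sluro]
Result: -983
Step: jar roster[]
Result: []
Step: countbox load[x: 27]
Result: 27
Step: countbox amplify[x: -91/2]
Result: -2457/2
Step: countbox tell[]
Result: -2457/2
Step: jar record[k: flutri; v: 943]
Result: nil
Step: jar record[k: flutri; v: snohan]
Result: 943
Step: jar fetch[k: flutri]
Result: snohan
Step: countbox dock[x: -1/3]
Result: -7369/6
Step: jar evict[k: flutri]
Result: snohan
Step: jar carries[k: sluro]
Result: no


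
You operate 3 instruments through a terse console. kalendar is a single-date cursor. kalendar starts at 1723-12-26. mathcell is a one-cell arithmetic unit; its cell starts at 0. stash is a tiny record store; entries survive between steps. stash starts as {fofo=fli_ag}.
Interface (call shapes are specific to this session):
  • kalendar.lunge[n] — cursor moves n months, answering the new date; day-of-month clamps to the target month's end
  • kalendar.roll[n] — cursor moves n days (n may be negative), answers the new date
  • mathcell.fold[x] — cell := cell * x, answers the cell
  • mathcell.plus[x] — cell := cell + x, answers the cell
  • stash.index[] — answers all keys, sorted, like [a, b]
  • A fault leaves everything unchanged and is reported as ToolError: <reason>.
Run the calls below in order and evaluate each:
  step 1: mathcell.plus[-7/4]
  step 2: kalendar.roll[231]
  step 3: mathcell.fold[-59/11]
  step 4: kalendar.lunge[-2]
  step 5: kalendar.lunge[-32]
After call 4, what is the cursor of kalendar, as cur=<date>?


>>> mathcell.plus x='-7/4'
[out] -7/4
>>> kalendar.roll n='231'
[out] 1724-08-13
>>> mathcell.fold x='-59/11'
[out] 413/44
>>> kalendar.lunge n='-2'
[out] 1724-06-13
>>> kalendar.lunge n='-32'
[out] 1721-10-13

Answer: cur=1724-06-13


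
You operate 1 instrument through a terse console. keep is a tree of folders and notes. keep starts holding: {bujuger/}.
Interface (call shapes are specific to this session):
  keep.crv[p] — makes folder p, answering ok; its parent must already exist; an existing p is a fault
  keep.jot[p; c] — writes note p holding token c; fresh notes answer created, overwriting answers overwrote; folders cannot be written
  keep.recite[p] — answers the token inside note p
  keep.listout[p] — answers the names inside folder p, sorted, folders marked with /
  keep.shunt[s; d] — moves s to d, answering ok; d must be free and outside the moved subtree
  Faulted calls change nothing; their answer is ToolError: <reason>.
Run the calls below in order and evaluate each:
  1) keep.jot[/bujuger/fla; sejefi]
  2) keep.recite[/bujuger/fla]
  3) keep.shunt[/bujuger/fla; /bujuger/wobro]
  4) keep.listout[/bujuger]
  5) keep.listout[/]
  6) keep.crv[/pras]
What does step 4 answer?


Answer: [wobro]

Derivation:
# keep.jot(p→/bujuger/fla, c→sejefi) : created
# keep.recite(p→/bujuger/fla) : sejefi
# keep.shunt(s→/bujuger/fla, d→/bujuger/wobro) : ok
# keep.listout(p→/bujuger) : [wobro]
# keep.listout(p→/) : [bujuger/]
# keep.crv(p→/pras) : ok


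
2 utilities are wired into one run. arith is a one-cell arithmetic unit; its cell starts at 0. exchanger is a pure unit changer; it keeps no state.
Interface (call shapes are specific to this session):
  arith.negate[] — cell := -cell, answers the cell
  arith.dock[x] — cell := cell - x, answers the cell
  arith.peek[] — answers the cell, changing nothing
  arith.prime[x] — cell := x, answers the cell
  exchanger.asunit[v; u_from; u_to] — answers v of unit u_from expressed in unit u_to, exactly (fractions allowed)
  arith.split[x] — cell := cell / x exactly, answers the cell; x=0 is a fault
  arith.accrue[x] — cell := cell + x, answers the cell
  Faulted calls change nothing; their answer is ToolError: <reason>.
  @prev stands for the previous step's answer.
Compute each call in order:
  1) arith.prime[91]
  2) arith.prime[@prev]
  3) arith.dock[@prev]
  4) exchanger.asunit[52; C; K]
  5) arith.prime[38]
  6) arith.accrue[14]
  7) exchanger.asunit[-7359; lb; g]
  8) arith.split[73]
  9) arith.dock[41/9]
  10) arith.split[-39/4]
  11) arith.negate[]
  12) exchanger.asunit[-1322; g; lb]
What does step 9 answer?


Answer: -2525/657

Derivation:
Now I run prime passing 91, → 91.
I call prime passing @prev, and get 91.
I run dock passing @prev, — result: 0.
I try asunit passing 52, C, K, and see 6503/20.
Invoking prime passing 38, and see 38.
I try accrue passing 14: 52.
Using asunit passing -7359, lb, g, → -333798625083/100000.
I run split passing 73, yielding 52/73.
Then dock passing 41/9, and see -2525/657.
Calling split passing -39/4, giving 10100/25623.
Now I run negate, and see -10100/25623.
Next I call asunit passing -1322, g, lb, → -132200000/45359237.


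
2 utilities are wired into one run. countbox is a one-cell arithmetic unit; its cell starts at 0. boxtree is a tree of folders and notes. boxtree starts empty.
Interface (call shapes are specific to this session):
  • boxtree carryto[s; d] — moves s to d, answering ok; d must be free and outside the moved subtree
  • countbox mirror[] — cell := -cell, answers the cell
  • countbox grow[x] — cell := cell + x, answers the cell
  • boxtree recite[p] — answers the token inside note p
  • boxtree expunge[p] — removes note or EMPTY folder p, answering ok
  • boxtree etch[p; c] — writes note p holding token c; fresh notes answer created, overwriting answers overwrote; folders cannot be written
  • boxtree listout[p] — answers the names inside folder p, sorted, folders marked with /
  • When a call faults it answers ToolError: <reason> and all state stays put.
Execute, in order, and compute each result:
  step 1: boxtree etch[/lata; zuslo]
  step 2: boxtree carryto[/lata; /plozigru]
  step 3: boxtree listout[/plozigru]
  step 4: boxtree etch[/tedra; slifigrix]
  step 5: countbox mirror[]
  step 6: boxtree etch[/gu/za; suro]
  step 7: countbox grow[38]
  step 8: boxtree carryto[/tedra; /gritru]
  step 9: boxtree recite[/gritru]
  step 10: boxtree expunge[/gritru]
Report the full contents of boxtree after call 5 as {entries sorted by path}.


CALL boxtree etch[p→/lata; c→zuslo]
RET  created
CALL boxtree carryto[s→/lata; d→/plozigru]
RET  ok
CALL boxtree listout[p→/plozigru]
RET  ToolError: not a directory
CALL boxtree etch[p→/tedra; c→slifigrix]
RET  created
CALL countbox mirror[]
RET  0
CALL boxtree etch[p→/gu/za; c→suro]
RET  ToolError: no parent
CALL countbox grow[x→38]
RET  38
CALL boxtree carryto[s→/tedra; d→/gritru]
RET  ok
CALL boxtree recite[p→/gritru]
RET  slifigrix
CALL boxtree expunge[p→/gritru]
RET  ok

Answer: {plozigru=zuslo, tedra=slifigrix}


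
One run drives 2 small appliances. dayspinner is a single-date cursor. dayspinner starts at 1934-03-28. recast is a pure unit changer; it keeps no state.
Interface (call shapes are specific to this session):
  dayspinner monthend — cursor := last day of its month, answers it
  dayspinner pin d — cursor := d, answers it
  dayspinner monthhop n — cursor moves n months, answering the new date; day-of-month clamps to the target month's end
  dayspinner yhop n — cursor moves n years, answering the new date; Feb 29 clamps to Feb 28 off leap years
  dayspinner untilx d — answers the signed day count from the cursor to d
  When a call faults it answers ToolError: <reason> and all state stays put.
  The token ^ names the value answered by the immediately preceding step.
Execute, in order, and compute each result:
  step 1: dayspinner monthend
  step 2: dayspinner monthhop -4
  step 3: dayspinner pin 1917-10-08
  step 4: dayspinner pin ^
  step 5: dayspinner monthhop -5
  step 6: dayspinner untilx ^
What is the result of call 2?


I run dayspinner monthend(), which returns 1934-03-31.
I run dayspinner monthhop using n→-4, which returns 1933-11-30.
Invoking dayspinner pin using d→1917-10-08: 1917-10-08.
I invoke dayspinner pin using d→^, giving 1917-10-08.
Now I run dayspinner monthhop using n→-5, and observe 1917-05-08.
I use dayspinner untilx using d→^, and observe 0.

Answer: 1933-11-30


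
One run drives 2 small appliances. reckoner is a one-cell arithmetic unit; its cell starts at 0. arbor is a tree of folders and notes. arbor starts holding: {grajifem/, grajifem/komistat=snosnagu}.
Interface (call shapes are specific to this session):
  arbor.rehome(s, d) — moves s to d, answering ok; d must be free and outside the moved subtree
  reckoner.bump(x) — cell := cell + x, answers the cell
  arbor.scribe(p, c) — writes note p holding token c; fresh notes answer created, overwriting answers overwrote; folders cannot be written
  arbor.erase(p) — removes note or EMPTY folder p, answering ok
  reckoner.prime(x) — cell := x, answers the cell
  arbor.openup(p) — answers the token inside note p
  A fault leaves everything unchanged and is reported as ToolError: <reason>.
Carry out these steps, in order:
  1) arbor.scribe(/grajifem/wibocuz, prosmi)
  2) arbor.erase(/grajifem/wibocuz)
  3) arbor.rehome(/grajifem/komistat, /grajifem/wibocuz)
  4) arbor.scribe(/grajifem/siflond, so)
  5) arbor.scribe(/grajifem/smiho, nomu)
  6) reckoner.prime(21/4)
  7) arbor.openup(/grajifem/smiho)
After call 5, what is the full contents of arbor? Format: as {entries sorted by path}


Answer: {grajifem/, grajifem/siflond=so, grajifem/smiho=nomu, grajifem/wibocuz=snosnagu}

Derivation:
>> scribe(p→/grajifem/wibocuz, c→prosmi)
<< created
>> erase(p→/grajifem/wibocuz)
<< ok
>> rehome(s→/grajifem/komistat, d→/grajifem/wibocuz)
<< ok
>> scribe(p→/grajifem/siflond, c→so)
<< created
>> scribe(p→/grajifem/smiho, c→nomu)
<< created
>> prime(x→21/4)
<< 21/4
>> openup(p→/grajifem/smiho)
<< nomu


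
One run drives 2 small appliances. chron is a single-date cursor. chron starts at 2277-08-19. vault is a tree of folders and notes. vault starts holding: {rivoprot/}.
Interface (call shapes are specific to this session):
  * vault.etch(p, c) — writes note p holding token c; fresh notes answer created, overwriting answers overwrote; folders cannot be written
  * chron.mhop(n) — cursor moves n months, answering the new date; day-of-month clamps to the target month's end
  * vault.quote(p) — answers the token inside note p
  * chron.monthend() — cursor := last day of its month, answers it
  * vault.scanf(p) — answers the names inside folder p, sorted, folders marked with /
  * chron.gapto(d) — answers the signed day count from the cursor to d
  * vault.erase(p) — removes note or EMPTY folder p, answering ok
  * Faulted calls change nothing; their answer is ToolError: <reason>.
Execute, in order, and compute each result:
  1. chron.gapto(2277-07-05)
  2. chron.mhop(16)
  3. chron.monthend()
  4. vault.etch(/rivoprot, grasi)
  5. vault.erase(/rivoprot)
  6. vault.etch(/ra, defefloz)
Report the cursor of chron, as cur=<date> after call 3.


Step: chron.gapto[d='2277-07-05']
Result: -45
Step: chron.mhop[n='16']
Result: 2278-12-19
Step: chron.monthend[]
Result: 2278-12-31
Step: vault.etch[p='/rivoprot'; c='grasi']
Result: ToolError: is a directory
Step: vault.erase[p='/rivoprot']
Result: ok
Step: vault.etch[p='/ra'; c='defefloz']
Result: created

Answer: cur=2278-12-31


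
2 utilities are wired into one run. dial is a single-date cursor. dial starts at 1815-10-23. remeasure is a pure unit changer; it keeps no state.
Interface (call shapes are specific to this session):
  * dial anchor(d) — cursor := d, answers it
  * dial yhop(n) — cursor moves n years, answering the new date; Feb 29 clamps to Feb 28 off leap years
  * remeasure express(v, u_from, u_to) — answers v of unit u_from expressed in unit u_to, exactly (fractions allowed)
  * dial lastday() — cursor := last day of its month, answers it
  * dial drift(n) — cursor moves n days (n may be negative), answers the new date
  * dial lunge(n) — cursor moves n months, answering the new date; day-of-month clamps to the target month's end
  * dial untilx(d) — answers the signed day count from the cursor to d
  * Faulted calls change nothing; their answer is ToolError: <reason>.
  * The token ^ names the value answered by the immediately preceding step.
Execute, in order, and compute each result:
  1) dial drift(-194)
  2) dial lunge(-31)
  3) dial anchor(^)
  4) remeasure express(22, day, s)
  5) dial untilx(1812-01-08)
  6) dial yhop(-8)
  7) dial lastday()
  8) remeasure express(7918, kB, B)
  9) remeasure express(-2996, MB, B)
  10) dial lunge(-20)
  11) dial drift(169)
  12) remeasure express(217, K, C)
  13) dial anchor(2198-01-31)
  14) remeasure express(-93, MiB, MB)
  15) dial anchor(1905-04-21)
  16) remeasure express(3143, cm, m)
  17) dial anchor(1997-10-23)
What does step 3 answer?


CALL dial drift[n='-194']
RET  1815-04-12
CALL dial lunge[n='-31']
RET  1812-09-12
CALL dial anchor[d='^']
RET  1812-09-12
CALL remeasure express[v='22'; u_from='day'; u_to='s']
RET  1900800
CALL dial untilx[d='1812-01-08']
RET  -248
CALL dial yhop[n='-8']
RET  1804-09-12
CALL dial lastday[]
RET  1804-09-30
CALL remeasure express[v='7918'; u_from='kB'; u_to='B']
RET  7918000
CALL remeasure express[v='-2996'; u_from='MB'; u_to='B']
RET  -2996000000
CALL dial lunge[n='-20']
RET  1803-01-30
CALL dial drift[n='169']
RET  1803-07-18
CALL remeasure express[v='217'; u_from='K'; u_to='C']
RET  -1123/20
CALL dial anchor[d='2198-01-31']
RET  2198-01-31
CALL remeasure express[v='-93'; u_from='MiB'; u_to='MB']
RET  -1523712/15625
CALL dial anchor[d='1905-04-21']
RET  1905-04-21
CALL remeasure express[v='3143'; u_from='cm'; u_to='m']
RET  3143/100
CALL dial anchor[d='1997-10-23']
RET  1997-10-23

Answer: 1812-09-12


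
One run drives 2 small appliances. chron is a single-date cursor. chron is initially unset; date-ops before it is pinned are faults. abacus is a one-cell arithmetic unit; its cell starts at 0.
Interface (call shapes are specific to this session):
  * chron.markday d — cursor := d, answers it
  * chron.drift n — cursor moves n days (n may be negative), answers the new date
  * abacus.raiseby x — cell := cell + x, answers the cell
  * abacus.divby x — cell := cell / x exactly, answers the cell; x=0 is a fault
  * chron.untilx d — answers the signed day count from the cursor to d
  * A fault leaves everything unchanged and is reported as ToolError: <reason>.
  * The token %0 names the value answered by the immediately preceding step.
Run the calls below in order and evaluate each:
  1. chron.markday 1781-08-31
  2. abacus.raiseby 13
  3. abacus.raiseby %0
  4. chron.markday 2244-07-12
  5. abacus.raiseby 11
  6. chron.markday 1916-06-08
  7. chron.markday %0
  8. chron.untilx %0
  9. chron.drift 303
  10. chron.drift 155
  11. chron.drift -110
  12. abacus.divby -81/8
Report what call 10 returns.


Answer: 1917-09-09

Derivation:
~$ chron.markday d='1781-08-31'
:: 1781-08-31
~$ abacus.raiseby x='13'
:: 13
~$ abacus.raiseby x='%0'
:: 26
~$ chron.markday d='2244-07-12'
:: 2244-07-12
~$ abacus.raiseby x='11'
:: 37
~$ chron.markday d='1916-06-08'
:: 1916-06-08
~$ chron.markday d='%0'
:: 1916-06-08
~$ chron.untilx d='%0'
:: 0
~$ chron.drift n='303'
:: 1917-04-07
~$ chron.drift n='155'
:: 1917-09-09
~$ chron.drift n='-110'
:: 1917-05-22
~$ abacus.divby x='-81/8'
:: -296/81


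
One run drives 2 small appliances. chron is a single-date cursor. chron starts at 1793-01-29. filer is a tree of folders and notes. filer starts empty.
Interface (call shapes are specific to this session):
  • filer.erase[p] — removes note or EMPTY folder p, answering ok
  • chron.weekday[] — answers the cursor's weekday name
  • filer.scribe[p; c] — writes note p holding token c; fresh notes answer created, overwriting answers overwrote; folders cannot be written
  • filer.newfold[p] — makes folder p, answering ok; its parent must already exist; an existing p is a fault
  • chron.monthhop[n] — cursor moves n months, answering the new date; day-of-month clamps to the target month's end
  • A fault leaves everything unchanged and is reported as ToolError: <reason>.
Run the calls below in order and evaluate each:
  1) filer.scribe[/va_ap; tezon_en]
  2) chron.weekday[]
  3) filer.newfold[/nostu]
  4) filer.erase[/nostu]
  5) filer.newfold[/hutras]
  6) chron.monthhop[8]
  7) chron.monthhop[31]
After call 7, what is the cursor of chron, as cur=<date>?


Then filer.scribe with p='/va_ap', c='tezon_en', — result: created.
I use chron.weekday, yielding Tuesday.
I try filer.newfold with p='/nostu': ok.
Using filer.erase with p='/nostu', and get ok.
I invoke filer.newfold with p='/hutras', and observe ok.
I call chron.monthhop with n='8', and get 1793-09-29.
Calling chron.monthhop with n='31': 1796-04-29.

Answer: cur=1796-04-29


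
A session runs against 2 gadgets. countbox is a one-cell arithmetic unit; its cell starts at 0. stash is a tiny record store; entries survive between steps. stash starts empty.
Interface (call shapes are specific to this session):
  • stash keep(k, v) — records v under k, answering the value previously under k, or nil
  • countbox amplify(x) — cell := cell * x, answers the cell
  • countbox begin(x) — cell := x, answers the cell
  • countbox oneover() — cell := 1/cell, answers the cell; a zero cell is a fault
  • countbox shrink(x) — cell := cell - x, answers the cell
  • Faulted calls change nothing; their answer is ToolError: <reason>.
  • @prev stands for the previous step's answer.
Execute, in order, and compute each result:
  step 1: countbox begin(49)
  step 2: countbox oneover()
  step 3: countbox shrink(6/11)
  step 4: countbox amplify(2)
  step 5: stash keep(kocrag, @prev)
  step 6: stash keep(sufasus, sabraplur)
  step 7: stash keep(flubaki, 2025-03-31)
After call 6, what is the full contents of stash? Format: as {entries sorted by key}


I call countbox begin(x='49'), and see 49.
I run countbox oneover(), giving 1/49.
Calling countbox shrink(x='6/11'), and observe -283/539.
I run countbox amplify(x='2'), giving -566/539.
Now I run stash keep(k='kocrag', v='@prev'), — result: nil.
Invoking stash keep(k='sufasus', v='sabraplur'), yielding nil.
Then stash keep(k='flubaki', v='2025-03-31'), yielding nil.

Answer: {kocrag=-566/539, sufasus=sabraplur}


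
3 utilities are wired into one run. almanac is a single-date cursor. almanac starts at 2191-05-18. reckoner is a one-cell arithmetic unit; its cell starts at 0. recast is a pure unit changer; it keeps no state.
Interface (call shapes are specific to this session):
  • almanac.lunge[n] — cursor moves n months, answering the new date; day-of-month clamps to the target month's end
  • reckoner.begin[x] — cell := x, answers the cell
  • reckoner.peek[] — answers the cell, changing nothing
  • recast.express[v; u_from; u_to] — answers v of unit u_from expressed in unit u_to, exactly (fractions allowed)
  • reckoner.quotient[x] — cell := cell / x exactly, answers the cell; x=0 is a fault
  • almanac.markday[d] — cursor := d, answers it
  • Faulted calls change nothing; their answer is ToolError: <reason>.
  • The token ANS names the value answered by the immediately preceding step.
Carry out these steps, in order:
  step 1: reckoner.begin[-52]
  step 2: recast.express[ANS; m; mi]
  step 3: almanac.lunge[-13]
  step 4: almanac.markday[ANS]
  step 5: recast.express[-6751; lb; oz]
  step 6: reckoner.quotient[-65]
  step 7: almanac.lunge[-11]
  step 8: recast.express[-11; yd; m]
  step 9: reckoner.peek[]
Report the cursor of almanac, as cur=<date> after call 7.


Answer: cur=2189-05-18

Derivation:
[in] reckoner.begin x: -52
:: -52
[in] recast.express v: ANS u_from: m u_to: mi
:: -1625/50292
[in] almanac.lunge n: -13
:: 2190-04-18
[in] almanac.markday d: ANS
:: 2190-04-18
[in] recast.express v: -6751 u_from: lb u_to: oz
:: -108016
[in] reckoner.quotient x: -65
:: 4/5
[in] almanac.lunge n: -11
:: 2189-05-18
[in] recast.express v: -11 u_from: yd u_to: m
:: -12573/1250
[in] reckoner.peek
:: 4/5


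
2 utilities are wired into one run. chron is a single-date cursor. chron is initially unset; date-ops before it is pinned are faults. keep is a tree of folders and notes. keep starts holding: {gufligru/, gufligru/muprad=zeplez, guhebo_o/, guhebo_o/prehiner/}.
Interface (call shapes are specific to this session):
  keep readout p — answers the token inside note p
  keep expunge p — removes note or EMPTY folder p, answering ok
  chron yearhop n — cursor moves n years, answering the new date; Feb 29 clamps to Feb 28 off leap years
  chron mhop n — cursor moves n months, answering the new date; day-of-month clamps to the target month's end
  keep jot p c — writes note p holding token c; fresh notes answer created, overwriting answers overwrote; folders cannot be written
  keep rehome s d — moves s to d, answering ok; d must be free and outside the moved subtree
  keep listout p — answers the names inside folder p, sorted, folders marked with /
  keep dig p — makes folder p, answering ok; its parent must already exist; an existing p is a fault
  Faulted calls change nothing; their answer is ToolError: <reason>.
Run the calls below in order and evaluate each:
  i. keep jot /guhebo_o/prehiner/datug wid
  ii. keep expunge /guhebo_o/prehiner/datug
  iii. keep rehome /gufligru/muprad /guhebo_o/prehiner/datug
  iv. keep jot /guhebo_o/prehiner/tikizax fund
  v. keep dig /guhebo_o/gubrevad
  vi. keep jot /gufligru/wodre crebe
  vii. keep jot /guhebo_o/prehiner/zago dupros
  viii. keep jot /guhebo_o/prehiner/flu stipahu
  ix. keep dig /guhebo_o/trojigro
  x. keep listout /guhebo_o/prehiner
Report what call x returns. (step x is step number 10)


Answer: [datug, flu, tikizax, zago]

Derivation:
→ keep jot(p: /guhebo_o/prehiner/datug, c: wid)
← created
→ keep expunge(p: /guhebo_o/prehiner/datug)
← ok
→ keep rehome(s: /gufligru/muprad, d: /guhebo_o/prehiner/datug)
← ok
→ keep jot(p: /guhebo_o/prehiner/tikizax, c: fund)
← created
→ keep dig(p: /guhebo_o/gubrevad)
← ok
→ keep jot(p: /gufligru/wodre, c: crebe)
← created
→ keep jot(p: /guhebo_o/prehiner/zago, c: dupros)
← created
→ keep jot(p: /guhebo_o/prehiner/flu, c: stipahu)
← created
→ keep dig(p: /guhebo_o/trojigro)
← ok
→ keep listout(p: /guhebo_o/prehiner)
← [datug, flu, tikizax, zago]


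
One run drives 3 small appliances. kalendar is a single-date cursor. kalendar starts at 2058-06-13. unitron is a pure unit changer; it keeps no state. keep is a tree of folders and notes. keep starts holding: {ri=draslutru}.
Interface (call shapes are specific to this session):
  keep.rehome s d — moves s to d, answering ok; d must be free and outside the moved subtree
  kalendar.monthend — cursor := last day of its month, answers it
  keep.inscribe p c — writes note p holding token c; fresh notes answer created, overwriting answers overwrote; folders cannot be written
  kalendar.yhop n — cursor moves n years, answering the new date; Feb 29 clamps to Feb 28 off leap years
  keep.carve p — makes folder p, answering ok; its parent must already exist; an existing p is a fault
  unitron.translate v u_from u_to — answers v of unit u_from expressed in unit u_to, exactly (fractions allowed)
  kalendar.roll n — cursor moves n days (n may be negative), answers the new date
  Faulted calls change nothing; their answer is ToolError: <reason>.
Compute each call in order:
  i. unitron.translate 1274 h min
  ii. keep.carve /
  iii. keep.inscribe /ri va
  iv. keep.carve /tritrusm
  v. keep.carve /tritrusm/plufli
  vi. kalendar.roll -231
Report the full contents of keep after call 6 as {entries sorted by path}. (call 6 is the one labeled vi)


Step: unitron.translate[v=1274; u_from=h; u_to=min]
Result: 76440
Step: keep.carve[p=/]
Result: ToolError: exists
Step: keep.inscribe[p=/ri; c=va]
Result: overwrote
Step: keep.carve[p=/tritrusm]
Result: ok
Step: keep.carve[p=/tritrusm/plufli]
Result: ok
Step: kalendar.roll[n=-231]
Result: 2057-10-25

Answer: {ri=va, tritrusm/, tritrusm/plufli/}


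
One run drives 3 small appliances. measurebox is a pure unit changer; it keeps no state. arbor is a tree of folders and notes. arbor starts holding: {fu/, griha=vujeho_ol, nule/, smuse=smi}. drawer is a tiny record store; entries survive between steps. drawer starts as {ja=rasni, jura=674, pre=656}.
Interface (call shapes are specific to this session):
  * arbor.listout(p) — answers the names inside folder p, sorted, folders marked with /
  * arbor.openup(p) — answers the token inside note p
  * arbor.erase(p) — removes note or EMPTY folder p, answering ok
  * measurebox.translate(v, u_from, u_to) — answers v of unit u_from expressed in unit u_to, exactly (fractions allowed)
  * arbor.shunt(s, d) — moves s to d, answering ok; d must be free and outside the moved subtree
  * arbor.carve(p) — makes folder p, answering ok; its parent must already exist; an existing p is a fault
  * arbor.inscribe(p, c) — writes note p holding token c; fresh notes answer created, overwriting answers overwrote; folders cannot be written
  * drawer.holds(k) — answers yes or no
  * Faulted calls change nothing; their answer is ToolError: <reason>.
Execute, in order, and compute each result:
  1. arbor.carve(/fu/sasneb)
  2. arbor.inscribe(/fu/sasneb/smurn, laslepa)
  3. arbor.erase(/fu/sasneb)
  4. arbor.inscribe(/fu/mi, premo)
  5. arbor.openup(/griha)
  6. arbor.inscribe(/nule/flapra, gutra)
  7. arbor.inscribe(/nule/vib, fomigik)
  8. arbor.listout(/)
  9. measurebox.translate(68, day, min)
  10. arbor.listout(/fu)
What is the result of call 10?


Answer: [mi, sasneb/]

Derivation:
-> carve(p→/fu/sasneb)
<- ok
-> inscribe(p→/fu/sasneb/smurn, c→laslepa)
<- created
-> erase(p→/fu/sasneb)
<- ToolError: not empty
-> inscribe(p→/fu/mi, c→premo)
<- created
-> openup(p→/griha)
<- vujeho_ol
-> inscribe(p→/nule/flapra, c→gutra)
<- created
-> inscribe(p→/nule/vib, c→fomigik)
<- created
-> listout(p→/)
<- [fu/, griha, nule/, smuse]
-> translate(v→68, u_from→day, u_to→min)
<- 97920
-> listout(p→/fu)
<- [mi, sasneb/]


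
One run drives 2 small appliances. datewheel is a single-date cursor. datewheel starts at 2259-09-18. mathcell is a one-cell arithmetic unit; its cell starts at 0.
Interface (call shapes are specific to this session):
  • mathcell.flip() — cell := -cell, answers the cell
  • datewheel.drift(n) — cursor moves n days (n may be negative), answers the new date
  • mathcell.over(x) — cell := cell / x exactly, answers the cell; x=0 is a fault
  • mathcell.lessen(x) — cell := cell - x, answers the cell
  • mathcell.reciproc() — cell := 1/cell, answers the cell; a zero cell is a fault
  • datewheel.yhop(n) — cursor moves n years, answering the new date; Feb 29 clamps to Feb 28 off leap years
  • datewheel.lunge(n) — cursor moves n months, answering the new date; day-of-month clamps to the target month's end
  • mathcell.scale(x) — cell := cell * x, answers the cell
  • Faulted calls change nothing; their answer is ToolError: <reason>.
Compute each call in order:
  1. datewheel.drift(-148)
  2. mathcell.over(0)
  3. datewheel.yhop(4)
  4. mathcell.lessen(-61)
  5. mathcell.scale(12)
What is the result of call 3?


Answer: 2263-04-23

Derivation:
>> datewheel.drift(n: -148)
<< 2259-04-23
>> mathcell.over(x: 0)
<< ToolError: division by zero
>> datewheel.yhop(n: 4)
<< 2263-04-23
>> mathcell.lessen(x: -61)
<< 61
>> mathcell.scale(x: 12)
<< 732


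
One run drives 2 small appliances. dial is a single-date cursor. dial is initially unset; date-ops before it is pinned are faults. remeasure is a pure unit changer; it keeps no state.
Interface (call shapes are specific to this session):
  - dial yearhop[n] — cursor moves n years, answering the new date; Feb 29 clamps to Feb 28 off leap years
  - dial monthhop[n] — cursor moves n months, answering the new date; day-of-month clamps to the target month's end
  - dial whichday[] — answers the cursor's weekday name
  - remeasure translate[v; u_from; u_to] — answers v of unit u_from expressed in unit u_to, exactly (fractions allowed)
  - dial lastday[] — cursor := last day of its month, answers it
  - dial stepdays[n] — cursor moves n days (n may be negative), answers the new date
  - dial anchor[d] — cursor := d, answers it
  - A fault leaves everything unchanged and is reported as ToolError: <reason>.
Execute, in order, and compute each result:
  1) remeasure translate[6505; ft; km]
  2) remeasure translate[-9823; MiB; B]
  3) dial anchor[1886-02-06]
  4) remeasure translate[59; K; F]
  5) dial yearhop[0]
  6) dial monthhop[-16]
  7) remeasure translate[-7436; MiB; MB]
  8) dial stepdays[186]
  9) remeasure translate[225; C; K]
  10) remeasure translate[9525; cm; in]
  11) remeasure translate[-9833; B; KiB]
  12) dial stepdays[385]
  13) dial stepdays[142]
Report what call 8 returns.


Invoking remeasure translate with 6505, ft, km, → 495681/250000.
I invoke remeasure translate with -9823, MiB, B, which returns -10300162048.
I invoke dial anchor with 1886-02-06, and observe 1886-02-06.
I call remeasure translate with 59, K, F, which returns -35347/100.
Calling dial yearhop with 0, and see 1886-02-06.
Invoking dial monthhop with -16, which returns 1884-10-06.
Now I run remeasure translate with -7436, MiB, MB, and get -121831424/15625.
I try dial stepdays with 186, yielding 1885-04-10.
I run remeasure translate with 225, C, K, and see 9963/20.
I invoke remeasure translate with 9525, cm, in, and see 3750.
Invoking remeasure translate with -9833, B, KiB: -9833/1024.
Now I run dial stepdays with 385, and get 1886-04-30.
Then dial stepdays with 142, — result: 1886-09-19.

Answer: 1885-04-10


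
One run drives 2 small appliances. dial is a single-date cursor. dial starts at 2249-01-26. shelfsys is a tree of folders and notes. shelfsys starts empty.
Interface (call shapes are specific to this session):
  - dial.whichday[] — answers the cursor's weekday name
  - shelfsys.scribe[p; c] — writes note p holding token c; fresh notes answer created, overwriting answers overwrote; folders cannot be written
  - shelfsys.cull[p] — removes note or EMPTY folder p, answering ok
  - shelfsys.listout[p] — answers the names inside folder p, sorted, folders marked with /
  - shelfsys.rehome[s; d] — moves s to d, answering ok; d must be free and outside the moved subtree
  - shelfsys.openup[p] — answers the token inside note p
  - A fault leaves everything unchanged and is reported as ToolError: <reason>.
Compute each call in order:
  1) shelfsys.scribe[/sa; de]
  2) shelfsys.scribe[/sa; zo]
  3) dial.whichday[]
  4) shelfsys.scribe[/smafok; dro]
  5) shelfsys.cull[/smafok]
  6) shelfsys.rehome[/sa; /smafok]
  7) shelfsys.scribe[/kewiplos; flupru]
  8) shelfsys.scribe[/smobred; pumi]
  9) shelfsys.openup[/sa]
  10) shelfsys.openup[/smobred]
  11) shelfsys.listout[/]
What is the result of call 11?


Answer: [kewiplos, smafok, smobred]

Derivation:
> shelfsys.scribe /sa de
[out] created
> shelfsys.scribe /sa zo
[out] overwrote
> dial.whichday
[out] Friday
> shelfsys.scribe /smafok dro
[out] created
> shelfsys.cull /smafok
[out] ok
> shelfsys.rehome /sa /smafok
[out] ok
> shelfsys.scribe /kewiplos flupru
[out] created
> shelfsys.scribe /smobred pumi
[out] created
> shelfsys.openup /sa
[out] ToolError: not found
> shelfsys.openup /smobred
[out] pumi
> shelfsys.listout /
[out] [kewiplos, smafok, smobred]


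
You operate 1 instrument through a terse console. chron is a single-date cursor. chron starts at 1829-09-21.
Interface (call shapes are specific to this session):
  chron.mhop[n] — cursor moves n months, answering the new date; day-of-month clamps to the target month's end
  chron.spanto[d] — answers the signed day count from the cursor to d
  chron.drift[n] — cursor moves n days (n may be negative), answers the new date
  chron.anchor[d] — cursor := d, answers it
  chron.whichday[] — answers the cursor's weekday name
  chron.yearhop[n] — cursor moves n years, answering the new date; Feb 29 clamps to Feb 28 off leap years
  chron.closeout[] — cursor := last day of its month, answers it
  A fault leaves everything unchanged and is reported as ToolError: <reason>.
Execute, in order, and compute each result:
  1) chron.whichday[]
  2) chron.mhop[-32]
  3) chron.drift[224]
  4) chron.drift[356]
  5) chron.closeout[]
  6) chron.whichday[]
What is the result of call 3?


-> whichday()
<- Monday
-> mhop(-32)
<- 1827-01-21
-> drift(224)
<- 1827-09-02
-> drift(356)
<- 1828-08-23
-> closeout()
<- 1828-08-31
-> whichday()
<- Sunday

Answer: 1827-09-02


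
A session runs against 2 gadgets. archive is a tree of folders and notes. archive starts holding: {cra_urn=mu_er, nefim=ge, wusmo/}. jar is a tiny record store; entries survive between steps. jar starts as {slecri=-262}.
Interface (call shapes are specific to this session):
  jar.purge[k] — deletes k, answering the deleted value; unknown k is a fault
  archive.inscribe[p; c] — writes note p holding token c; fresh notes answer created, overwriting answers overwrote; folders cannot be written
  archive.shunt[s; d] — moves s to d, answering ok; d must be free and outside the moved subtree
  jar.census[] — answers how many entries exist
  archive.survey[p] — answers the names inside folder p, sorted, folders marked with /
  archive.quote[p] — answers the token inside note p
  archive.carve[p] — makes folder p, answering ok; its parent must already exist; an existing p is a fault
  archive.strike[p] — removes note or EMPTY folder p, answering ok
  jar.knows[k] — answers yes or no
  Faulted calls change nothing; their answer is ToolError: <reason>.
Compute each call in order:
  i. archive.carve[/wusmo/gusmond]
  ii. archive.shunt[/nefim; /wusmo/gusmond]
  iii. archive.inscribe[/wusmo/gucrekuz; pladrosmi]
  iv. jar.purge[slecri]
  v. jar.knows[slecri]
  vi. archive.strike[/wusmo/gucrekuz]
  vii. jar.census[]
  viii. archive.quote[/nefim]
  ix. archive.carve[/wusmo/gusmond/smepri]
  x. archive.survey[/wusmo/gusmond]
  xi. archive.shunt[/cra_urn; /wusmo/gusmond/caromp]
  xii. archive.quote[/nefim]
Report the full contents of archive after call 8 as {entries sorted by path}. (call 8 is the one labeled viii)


>> archive.carve(p: /wusmo/gusmond)
<< ok
>> archive.shunt(s: /nefim, d: /wusmo/gusmond)
<< ToolError: exists
>> archive.inscribe(p: /wusmo/gucrekuz, c: pladrosmi)
<< created
>> jar.purge(k: slecri)
<< -262
>> jar.knows(k: slecri)
<< no
>> archive.strike(p: /wusmo/gucrekuz)
<< ok
>> jar.census()
<< 0
>> archive.quote(p: /nefim)
<< ge
>> archive.carve(p: /wusmo/gusmond/smepri)
<< ok
>> archive.survey(p: /wusmo/gusmond)
<< [smepri/]
>> archive.shunt(s: /cra_urn, d: /wusmo/gusmond/caromp)
<< ok
>> archive.quote(p: /nefim)
<< ge

Answer: {cra_urn=mu_er, nefim=ge, wusmo/, wusmo/gusmond/}


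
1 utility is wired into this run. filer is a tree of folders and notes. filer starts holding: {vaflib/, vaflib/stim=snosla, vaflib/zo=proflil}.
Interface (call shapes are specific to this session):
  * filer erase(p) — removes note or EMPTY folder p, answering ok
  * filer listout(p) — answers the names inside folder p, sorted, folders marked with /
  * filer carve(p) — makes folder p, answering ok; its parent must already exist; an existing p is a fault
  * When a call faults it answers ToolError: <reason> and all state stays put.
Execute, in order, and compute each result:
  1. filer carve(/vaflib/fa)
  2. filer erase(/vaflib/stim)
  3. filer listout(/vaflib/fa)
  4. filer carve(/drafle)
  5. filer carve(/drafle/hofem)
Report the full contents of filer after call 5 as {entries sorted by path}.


Answer: {drafle/, drafle/hofem/, vaflib/, vaflib/fa/, vaflib/zo=proflil}

Derivation:
[in] filer carve p=/vaflib/fa
[out] ok
[in] filer erase p=/vaflib/stim
[out] ok
[in] filer listout p=/vaflib/fa
[out] []
[in] filer carve p=/drafle
[out] ok
[in] filer carve p=/drafle/hofem
[out] ok


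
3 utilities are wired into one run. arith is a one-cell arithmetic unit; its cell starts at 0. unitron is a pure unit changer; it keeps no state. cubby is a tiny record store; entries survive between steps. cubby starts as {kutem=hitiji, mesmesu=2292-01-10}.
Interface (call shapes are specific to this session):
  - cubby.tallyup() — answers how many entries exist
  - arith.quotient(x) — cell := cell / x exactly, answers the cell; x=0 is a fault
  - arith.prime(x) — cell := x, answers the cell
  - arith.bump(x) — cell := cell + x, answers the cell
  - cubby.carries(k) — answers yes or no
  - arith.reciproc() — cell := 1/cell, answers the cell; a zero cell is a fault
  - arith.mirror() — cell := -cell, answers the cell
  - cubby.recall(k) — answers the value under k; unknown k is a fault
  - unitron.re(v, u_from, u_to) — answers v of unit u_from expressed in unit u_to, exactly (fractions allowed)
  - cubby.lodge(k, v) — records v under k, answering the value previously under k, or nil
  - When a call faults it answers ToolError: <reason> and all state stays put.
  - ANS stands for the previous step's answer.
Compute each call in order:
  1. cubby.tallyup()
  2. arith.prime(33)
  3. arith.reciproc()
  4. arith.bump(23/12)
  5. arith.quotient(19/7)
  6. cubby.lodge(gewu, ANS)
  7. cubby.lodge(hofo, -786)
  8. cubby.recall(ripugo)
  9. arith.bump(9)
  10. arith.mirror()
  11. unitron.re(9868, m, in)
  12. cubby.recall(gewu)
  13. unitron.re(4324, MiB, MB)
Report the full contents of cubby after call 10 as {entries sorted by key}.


Answer: {gewu=1799/2508, hofo=-786, kutem=hitiji, mesmesu=2292-01-10}

Derivation:
[in] cubby.tallyup
  2
[in] arith.prime x='33'
  33
[in] arith.reciproc
  1/33
[in] arith.bump x='23/12'
  257/132
[in] arith.quotient x='19/7'
  1799/2508
[in] cubby.lodge k='gewu' v='ANS'
  nil
[in] cubby.lodge k='hofo' v='-786'
  nil
[in] cubby.recall k='ripugo'
  ToolError: no such key ripugo
[in] arith.bump x='9'
  24371/2508
[in] arith.mirror
  -24371/2508
[in] unitron.re v='9868' u_from='m' u_to='in'
  49340000/127
[in] cubby.recall k='gewu'
  1799/2508
[in] unitron.re v='4324' u_from='MiB' u_to='MB'
  70844416/15625


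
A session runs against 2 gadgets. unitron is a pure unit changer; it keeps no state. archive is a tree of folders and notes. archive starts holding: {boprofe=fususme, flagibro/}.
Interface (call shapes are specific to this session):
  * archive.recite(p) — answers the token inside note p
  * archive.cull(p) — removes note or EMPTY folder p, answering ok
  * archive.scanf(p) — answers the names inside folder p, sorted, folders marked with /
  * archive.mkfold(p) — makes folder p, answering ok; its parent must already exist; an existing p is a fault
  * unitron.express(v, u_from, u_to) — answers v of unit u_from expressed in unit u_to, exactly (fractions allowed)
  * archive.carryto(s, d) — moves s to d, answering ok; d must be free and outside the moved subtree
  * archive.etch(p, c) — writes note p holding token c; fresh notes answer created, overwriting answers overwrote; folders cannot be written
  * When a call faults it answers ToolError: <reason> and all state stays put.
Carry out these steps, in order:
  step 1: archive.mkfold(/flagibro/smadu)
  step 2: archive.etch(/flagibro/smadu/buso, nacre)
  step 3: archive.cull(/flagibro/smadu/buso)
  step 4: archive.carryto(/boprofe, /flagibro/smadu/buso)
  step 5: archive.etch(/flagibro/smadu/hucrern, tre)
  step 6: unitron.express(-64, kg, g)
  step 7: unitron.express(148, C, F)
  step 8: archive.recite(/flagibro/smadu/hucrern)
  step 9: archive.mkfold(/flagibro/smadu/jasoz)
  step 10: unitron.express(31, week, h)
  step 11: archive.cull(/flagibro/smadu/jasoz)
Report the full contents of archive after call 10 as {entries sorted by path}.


Answer: {flagibro/, flagibro/smadu/, flagibro/smadu/buso=fususme, flagibro/smadu/hucrern=tre, flagibro/smadu/jasoz/}

Derivation:
[in] archive.mkfold p='/flagibro/smadu'
= ok
[in] archive.etch p='/flagibro/smadu/buso' c='nacre'
= created
[in] archive.cull p='/flagibro/smadu/buso'
= ok
[in] archive.carryto s='/boprofe' d='/flagibro/smadu/buso'
= ok
[in] archive.etch p='/flagibro/smadu/hucrern' c='tre'
= created
[in] unitron.express v='-64' u_from='kg' u_to='g'
= -64000
[in] unitron.express v='148' u_from='C' u_to='F'
= 1492/5
[in] archive.recite p='/flagibro/smadu/hucrern'
= tre
[in] archive.mkfold p='/flagibro/smadu/jasoz'
= ok
[in] unitron.express v='31' u_from='week' u_to='h'
= 5208
[in] archive.cull p='/flagibro/smadu/jasoz'
= ok
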